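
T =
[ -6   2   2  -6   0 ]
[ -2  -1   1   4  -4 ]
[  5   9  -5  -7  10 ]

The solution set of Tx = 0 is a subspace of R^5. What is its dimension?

Row reduce to echelon form.
R2 ← R2 − (1/3)·R1: [0, -5/3, 1/3, 6, -4]
R3 ← R3 + (5/6)·R1: [0, 32/3, -10/3, -12, 10]
R3 ← R3 + (32/5)·R2: [0, 0, -6/5, 132/5, -78/5]
3 nonzero rows, so rank(T) = 3.
T has 5 columns; by rank–nullity, nullity = 5 − 3 = 2.

2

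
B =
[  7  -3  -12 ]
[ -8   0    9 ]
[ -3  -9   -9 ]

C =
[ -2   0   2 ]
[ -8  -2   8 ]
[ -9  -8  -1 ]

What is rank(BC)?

2

First compute BC:
[[118, 102,   2],
 [-65, -72, -25],
 [159,  90, -69]]
Now row reduce the product.
R2 ← R2 + (65/118)·R1: [0, -933/59, -1410/59]
R3 ← R3 − (159/118)·R1: [0, -2799/59, -4230/59]
R3 ← R3 − (3)·R2: [0, 0, 0]
2 nonzero rows, so rank(BC) = 2.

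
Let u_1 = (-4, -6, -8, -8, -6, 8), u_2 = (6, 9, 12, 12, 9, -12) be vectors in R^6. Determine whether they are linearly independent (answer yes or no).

Form the matrix with these vectors as rows and row reduce.
R2 ← R2 + (3/2)·R1: [0, 0, 0, 0, 0, 0]
1 nonzero row, so the 2 vectors span a space of dimension 1.
Since 1 < 2, the vectors are linearly dependent.

no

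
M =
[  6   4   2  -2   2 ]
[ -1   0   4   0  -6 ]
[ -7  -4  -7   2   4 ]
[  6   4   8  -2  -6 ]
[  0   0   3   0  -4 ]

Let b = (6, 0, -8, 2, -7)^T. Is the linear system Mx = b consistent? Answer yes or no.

no

Row reduce the augmented matrix [M | b].
R2 ← R2 + (1/6)·R1: [0, 2/3, 13/3, -1/3, -17/3, 1]
R3 ← R3 + (7/6)·R1: [0, 2/3, -14/3, -1/3, 19/3, -1]
R4 ← R4 − R1: [0, 0, 6, 0, -8, -4]
R3 ← R3 − R2: [0, 0, -9, 0, 12, -2]
R4 ← R4 + (2/3)·R3: [0, 0, 0, 0, 0, -16/3]
R5 ← R5 + (1/3)·R3: [0, 0, 0, 0, 0, -23/3]
R5 ← R5 − (23/16)·R4: [0, 0, 0, 0, 0, 0]
The echelon form has 4 nonzero rows; the last pivot sits in the augmented column, so rank(M) = 3 but rank([M|b]) = 4.
Since the ranks differ, the system is inconsistent.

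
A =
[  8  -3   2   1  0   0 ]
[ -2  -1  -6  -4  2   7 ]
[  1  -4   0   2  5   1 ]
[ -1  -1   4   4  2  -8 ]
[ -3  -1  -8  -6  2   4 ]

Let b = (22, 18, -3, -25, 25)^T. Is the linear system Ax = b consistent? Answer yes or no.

yes

Row reduce the augmented matrix [A | b].
R2 ← R2 + (1/4)·R1: [0, -7/4, -11/2, -15/4, 2, 7, 47/2]
R3 ← R3 − (1/8)·R1: [0, -29/8, -1/4, 15/8, 5, 1, -23/4]
R4 ← R4 + (1/8)·R1: [0, -11/8, 17/4, 33/8, 2, -8, -89/4]
R5 ← R5 + (3/8)·R1: [0, -17/8, -29/4, -45/8, 2, 4, 133/4]
R3 ← R3 − (29/14)·R2: [0, 0, 78/7, 135/14, 6/7, -27/2, -381/7]
R4 ← R4 − (11/14)·R2: [0, 0, 60/7, 99/14, 3/7, -27/2, -285/7]
R5 ← R5 − (17/14)·R2: [0, 0, -4/7, -15/14, -3/7, -9/2, 33/7]
R4 ← R4 − (10/13)·R3: [0, 0, 0, -9/26, -3/13, -81/26, 15/13]
R5 ← R5 + (2/39)·R3: [0, 0, 0, -15/26, -5/13, -135/26, 25/13]
R5 ← R5 − (5/3)·R4: [0, 0, 0, 0, 0, 0, 0]
The echelon form has 4 nonzero rows, and every pivot lies in the first 6 columns, so rank(A) = rank([A|b]) = 4.
The system is consistent.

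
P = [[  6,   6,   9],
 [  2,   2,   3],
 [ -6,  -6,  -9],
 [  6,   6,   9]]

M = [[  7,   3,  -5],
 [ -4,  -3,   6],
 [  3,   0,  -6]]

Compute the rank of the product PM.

First compute PM:
[[ 45,   0, -48],
 [ 15,   0, -16],
 [-45,   0,  48],
 [ 45,   0, -48]]
Now row reduce the product.
R2 ← R2 − (1/3)·R1: [0, 0, 0]
R3 ← R3 + R1: [0, 0, 0]
R4 ← R4 − R1: [0, 0, 0]
1 nonzero row, so rank(PM) = 1.

1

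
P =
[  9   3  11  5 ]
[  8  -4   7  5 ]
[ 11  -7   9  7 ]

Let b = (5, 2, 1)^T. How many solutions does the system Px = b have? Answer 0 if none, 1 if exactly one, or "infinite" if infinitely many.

0

Row reduce the augmented matrix [P | b].
R2 ← R2 − (8/9)·R1: [0, -20/3, -25/9, 5/9, -22/9]
R3 ← R3 − (11/9)·R1: [0, -32/3, -40/9, 8/9, -46/9]
R3 ← R3 − (8/5)·R2: [0, 0, 0, 0, -6/5]
The echelon form has 3 nonzero rows; the last pivot sits in the augmented column, so rank(P) = 2 but rank([P|b]) = 3.
Since the ranks differ, the system is inconsistent.
It has no solutions.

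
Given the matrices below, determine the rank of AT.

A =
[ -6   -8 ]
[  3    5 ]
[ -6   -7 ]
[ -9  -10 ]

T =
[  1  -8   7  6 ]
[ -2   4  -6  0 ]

2

First compute AT:
[[ 10,  16,   6, -36],
 [ -7,  -4,  -9,  18],
 [  8,  20,   0, -36],
 [ 11,  32,  -3, -54]]
Now row reduce the product.
R2 ← R2 + (7/10)·R1: [0, 36/5, -24/5, -36/5]
R3 ← R3 − (4/5)·R1: [0, 36/5, -24/5, -36/5]
R4 ← R4 − (11/10)·R1: [0, 72/5, -48/5, -72/5]
R3 ← R3 − R2: [0, 0, 0, 0]
R4 ← R4 − (2)·R2: [0, 0, 0, 0]
2 nonzero rows, so rank(AT) = 2.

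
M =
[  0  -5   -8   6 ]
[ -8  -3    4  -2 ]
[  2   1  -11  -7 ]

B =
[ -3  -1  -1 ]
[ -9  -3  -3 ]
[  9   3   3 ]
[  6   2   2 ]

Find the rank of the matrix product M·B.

First compute MB:
[[  9,   3,   3],
 [ 75,  25,  25],
 [-156, -52, -52]]
Now row reduce the product.
R2 ← R2 − (25/3)·R1: [0, 0, 0]
R3 ← R3 + (52/3)·R1: [0, 0, 0]
1 nonzero row, so rank(MB) = 1.

1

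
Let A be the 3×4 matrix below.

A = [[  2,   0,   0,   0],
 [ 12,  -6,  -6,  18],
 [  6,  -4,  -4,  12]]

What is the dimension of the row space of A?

2

Row reduce to echelon form.
R2 ← R2 − (6)·R1: [0, -6, -6, 18]
R3 ← R3 − (3)·R1: [0, -4, -4, 12]
R3 ← R3 − (2/3)·R2: [0, 0, 0, 0]
Echelon form has 2 nonzero rows, so rank(A) = 2.
The row space has dimension equal to the rank: 2.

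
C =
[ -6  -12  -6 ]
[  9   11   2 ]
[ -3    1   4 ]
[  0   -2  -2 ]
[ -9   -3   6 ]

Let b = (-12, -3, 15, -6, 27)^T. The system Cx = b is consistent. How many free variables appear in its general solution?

Row reduce the augmented matrix [C | b].
R2 ← R2 + (3/2)·R1: [0, -7, -7, -21]
R3 ← R3 − (1/2)·R1: [0, 7, 7, 21]
R5 ← R5 − (3/2)·R1: [0, 15, 15, 45]
R3 ← R3 + R2: [0, 0, 0, 0]
R4 ← R4 − (2/7)·R2: [0, 0, 0, 0]
R5 ← R5 + (15/7)·R2: [0, 0, 0, 0]
The echelon form has 2 nonzero rows, and every pivot lies in the first 3 columns, so rank(C) = rank([C|b]) = 2.
The system is consistent.
Free variables = (unknowns) − (rank) = 3 − 2 = 1.

1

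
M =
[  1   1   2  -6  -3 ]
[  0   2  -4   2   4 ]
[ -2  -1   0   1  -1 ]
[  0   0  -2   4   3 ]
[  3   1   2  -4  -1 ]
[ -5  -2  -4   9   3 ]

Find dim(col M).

Row reduce to echelon form.
R3 ← R3 + (2)·R1: [0, 1, 4, -11, -7]
R5 ← R5 − (3)·R1: [0, -2, -4, 14, 8]
R6 ← R6 + (5)·R1: [0, 3, 6, -21, -12]
R3 ← R3 − (1/2)·R2: [0, 0, 6, -12, -9]
R5 ← R5 + R2: [0, 0, -8, 16, 12]
R6 ← R6 − (3/2)·R2: [0, 0, 12, -24, -18]
R4 ← R4 + (1/3)·R3: [0, 0, 0, 0, 0]
R5 ← R5 + (4/3)·R3: [0, 0, 0, 0, 0]
R6 ← R6 − (2)·R3: [0, 0, 0, 0, 0]
Echelon form has 3 nonzero rows, so rank(M) = 3.
The column space has dimension equal to the rank: 3.

3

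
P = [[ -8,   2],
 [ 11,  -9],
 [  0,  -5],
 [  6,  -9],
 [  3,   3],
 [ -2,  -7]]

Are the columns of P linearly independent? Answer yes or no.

Row reduce P to echelon form.
R2 ← R2 + (11/8)·R1: [0, -25/4]
R4 ← R4 + (3/4)·R1: [0, -15/2]
R5 ← R5 + (3/8)·R1: [0, 15/4]
R6 ← R6 − (1/4)·R1: [0, -15/2]
R3 ← R3 − (4/5)·R2: [0, 0]
R4 ← R4 − (6/5)·R2: [0, 0]
R5 ← R5 + (3/5)·R2: [0, 0]
R6 ← R6 − (6/5)·R2: [0, 0]
2 pivots among 2 columns.
Every column is a pivot column, so the columns are linearly independent.

yes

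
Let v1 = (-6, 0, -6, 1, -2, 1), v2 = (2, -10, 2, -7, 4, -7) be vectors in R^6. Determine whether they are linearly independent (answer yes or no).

yes

Form the matrix with these vectors as rows and row reduce.
R2 ← R2 + (1/3)·R1: [0, -10, 0, -20/3, 10/3, -20/3]
2 nonzero rows, so the 2 vectors span a space of dimension 2.
Since 2 = 2, the vectors are linearly independent.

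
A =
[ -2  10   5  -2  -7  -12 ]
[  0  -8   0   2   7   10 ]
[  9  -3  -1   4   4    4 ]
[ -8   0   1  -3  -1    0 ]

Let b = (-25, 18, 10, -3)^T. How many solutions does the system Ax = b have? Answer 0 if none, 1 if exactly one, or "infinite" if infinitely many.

Row reduce the augmented matrix [A | b].
R3 ← R3 + (9/2)·R1: [0, 42, 43/2, -5, -55/2, -50, -205/2]
R4 ← R4 − (4)·R1: [0, -40, -19, 5, 27, 48, 97]
R3 ← R3 + (21/4)·R2: [0, 0, 43/2, 11/2, 37/4, 5/2, -8]
R4 ← R4 − (5)·R2: [0, 0, -19, -5, -8, -2, 7]
R4 ← R4 + (38/43)·R3: [0, 0, 0, -6/43, 15/86, 9/43, -3/43]
The echelon form has 4 nonzero rows, and every pivot lies in the first 6 columns, so rank(A) = rank([A|b]) = 4.
The system is consistent.
rank = 4 < 6 unknowns, so there are infinitely many solutions.

infinite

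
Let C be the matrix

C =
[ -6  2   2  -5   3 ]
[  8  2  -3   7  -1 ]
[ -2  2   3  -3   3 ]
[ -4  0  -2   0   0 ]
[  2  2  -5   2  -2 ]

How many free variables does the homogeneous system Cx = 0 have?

Row reduce to echelon form.
R2 ← R2 + (4/3)·R1: [0, 14/3, -1/3, 1/3, 3]
R3 ← R3 − (1/3)·R1: [0, 4/3, 7/3, -4/3, 2]
R4 ← R4 − (2/3)·R1: [0, -4/3, -10/3, 10/3, -2]
R5 ← R5 + (1/3)·R1: [0, 8/3, -13/3, 1/3, -1]
R3 ← R3 − (2/7)·R2: [0, 0, 17/7, -10/7, 8/7]
R4 ← R4 + (2/7)·R2: [0, 0, -24/7, 24/7, -8/7]
R5 ← R5 − (4/7)·R2: [0, 0, -29/7, 1/7, -19/7]
R4 ← R4 + (24/17)·R3: [0, 0, 0, 24/17, 8/17]
R5 ← R5 + (29/17)·R3: [0, 0, 0, -39/17, -13/17]
R5 ← R5 + (13/8)·R4: [0, 0, 0, 0, 0]
4 nonzero rows, so rank(C) = 4.
C has 5 columns; by rank–nullity, nullity = 5 − 4 = 1.

1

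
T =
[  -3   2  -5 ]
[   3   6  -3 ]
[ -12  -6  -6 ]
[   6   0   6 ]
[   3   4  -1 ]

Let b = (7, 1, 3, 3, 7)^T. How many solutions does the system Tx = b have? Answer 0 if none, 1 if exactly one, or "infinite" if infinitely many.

Row reduce the augmented matrix [T | b].
R2 ← R2 + R1: [0, 8, -8, 8]
R3 ← R3 − (4)·R1: [0, -14, 14, -25]
R4 ← R4 + (2)·R1: [0, 4, -4, 17]
R5 ← R5 + R1: [0, 6, -6, 14]
R3 ← R3 + (7/4)·R2: [0, 0, 0, -11]
R4 ← R4 − (1/2)·R2: [0, 0, 0, 13]
R5 ← R5 − (3/4)·R2: [0, 0, 0, 8]
R4 ← R4 + (13/11)·R3: [0, 0, 0, 0]
R5 ← R5 + (8/11)·R3: [0, 0, 0, 0]
The echelon form has 3 nonzero rows; the last pivot sits in the augmented column, so rank(T) = 2 but rank([T|b]) = 3.
Since the ranks differ, the system is inconsistent.
It has no solutions.

0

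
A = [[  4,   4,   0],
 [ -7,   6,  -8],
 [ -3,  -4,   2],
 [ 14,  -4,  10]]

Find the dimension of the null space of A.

Row reduce to echelon form.
R2 ← R2 + (7/4)·R1: [0, 13, -8]
R3 ← R3 + (3/4)·R1: [0, -1, 2]
R4 ← R4 − (7/2)·R1: [0, -18, 10]
R3 ← R3 + (1/13)·R2: [0, 0, 18/13]
R4 ← R4 + (18/13)·R2: [0, 0, -14/13]
R4 ← R4 + (7/9)·R3: [0, 0, 0]
3 nonzero rows, so rank(A) = 3.
A has 3 columns; by rank–nullity, nullity = 3 − 3 = 0.

0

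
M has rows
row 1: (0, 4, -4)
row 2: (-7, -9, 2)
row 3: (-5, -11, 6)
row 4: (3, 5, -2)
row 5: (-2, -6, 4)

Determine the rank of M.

Row reduce to echelon form.
Swap R1 ↔ R2
R3 ← R3 − (5/7)·R1: [0, -32/7, 32/7]
R4 ← R4 + (3/7)·R1: [0, 8/7, -8/7]
R5 ← R5 − (2/7)·R1: [0, -24/7, 24/7]
R3 ← R3 + (8/7)·R2: [0, 0, 0]
R4 ← R4 − (2/7)·R2: [0, 0, 0]
R5 ← R5 + (6/7)·R2: [0, 0, 0]
Echelon form has 2 nonzero rows, so rank(M) = 2.

2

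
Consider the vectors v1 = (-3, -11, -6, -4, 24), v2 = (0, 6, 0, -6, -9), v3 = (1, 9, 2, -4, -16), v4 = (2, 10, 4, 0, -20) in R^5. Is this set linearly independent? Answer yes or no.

no

Form the matrix with these vectors as rows and row reduce.
R3 ← R3 + (1/3)·R1: [0, 16/3, 0, -16/3, -8]
R4 ← R4 + (2/3)·R1: [0, 8/3, 0, -8/3, -4]
R3 ← R3 − (8/9)·R2: [0, 0, 0, 0, 0]
R4 ← R4 − (4/9)·R2: [0, 0, 0, 0, 0]
2 nonzero rows, so the 4 vectors span a space of dimension 2.
Since 2 < 4, the vectors are linearly dependent.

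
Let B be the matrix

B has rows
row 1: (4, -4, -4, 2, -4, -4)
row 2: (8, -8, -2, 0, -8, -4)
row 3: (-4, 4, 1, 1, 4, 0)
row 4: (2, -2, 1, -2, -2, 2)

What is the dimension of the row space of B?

Row reduce to echelon form.
R2 ← R2 − (2)·R1: [0, 0, 6, -4, 0, 4]
R3 ← R3 + R1: [0, 0, -3, 3, 0, -4]
R4 ← R4 − (1/2)·R1: [0, 0, 3, -3, 0, 4]
R3 ← R3 + (1/2)·R2: [0, 0, 0, 1, 0, -2]
R4 ← R4 − (1/2)·R2: [0, 0, 0, -1, 0, 2]
R4 ← R4 + R3: [0, 0, 0, 0, 0, 0]
Echelon form has 3 nonzero rows, so rank(B) = 3.
The row space has dimension equal to the rank: 3.

3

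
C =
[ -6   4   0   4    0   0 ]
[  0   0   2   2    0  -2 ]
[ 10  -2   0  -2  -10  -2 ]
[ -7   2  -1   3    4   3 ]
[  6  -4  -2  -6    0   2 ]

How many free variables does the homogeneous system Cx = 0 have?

Row reduce to echelon form.
R3 ← R3 + (5/3)·R1: [0, 14/3, 0, 14/3, -10, -2]
R4 ← R4 − (7/6)·R1: [0, -8/3, -1, -5/3, 4, 3]
R5 ← R5 + R1: [0, 0, -2, -2, 0, 2]
Swap R2 ↔ R3
R4 ← R4 + (4/7)·R2: [0, 0, -1, 1, -12/7, 13/7]
R4 ← R4 + (1/2)·R3: [0, 0, 0, 2, -12/7, 6/7]
R5 ← R5 + R3: [0, 0, 0, 0, 0, 0]
4 nonzero rows, so rank(C) = 4.
C has 6 columns; by rank–nullity, nullity = 6 − 4 = 2.

2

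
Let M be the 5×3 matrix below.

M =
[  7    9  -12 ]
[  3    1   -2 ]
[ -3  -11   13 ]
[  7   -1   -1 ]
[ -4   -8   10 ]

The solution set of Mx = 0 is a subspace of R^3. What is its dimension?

1

Row reduce to echelon form.
R2 ← R2 − (3/7)·R1: [0, -20/7, 22/7]
R3 ← R3 + (3/7)·R1: [0, -50/7, 55/7]
R4 ← R4 − R1: [0, -10, 11]
R5 ← R5 + (4/7)·R1: [0, -20/7, 22/7]
R3 ← R3 − (5/2)·R2: [0, 0, 0]
R4 ← R4 − (7/2)·R2: [0, 0, 0]
R5 ← R5 − R2: [0, 0, 0]
2 nonzero rows, so rank(M) = 2.
M has 3 columns; by rank–nullity, nullity = 3 − 2 = 1.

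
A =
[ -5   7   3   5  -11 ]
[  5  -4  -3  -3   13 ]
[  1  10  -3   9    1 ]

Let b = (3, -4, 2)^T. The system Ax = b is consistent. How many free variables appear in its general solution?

2

Row reduce the augmented matrix [A | b].
R2 ← R2 + R1: [0, 3, 0, 2, 2, -1]
R3 ← R3 + (1/5)·R1: [0, 57/5, -12/5, 10, -6/5, 13/5]
R3 ← R3 − (19/5)·R2: [0, 0, -12/5, 12/5, -44/5, 32/5]
The echelon form has 3 nonzero rows, and every pivot lies in the first 5 columns, so rank(A) = rank([A|b]) = 3.
The system is consistent.
Free variables = (unknowns) − (rank) = 5 − 3 = 2.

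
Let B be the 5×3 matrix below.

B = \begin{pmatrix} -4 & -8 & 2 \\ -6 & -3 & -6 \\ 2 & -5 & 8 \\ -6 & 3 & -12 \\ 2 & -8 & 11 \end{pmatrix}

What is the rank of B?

2

Row reduce to echelon form.
R2 ← R2 − (3/2)·R1: [0, 9, -9]
R3 ← R3 + (1/2)·R1: [0, -9, 9]
R4 ← R4 − (3/2)·R1: [0, 15, -15]
R5 ← R5 + (1/2)·R1: [0, -12, 12]
R3 ← R3 + R2: [0, 0, 0]
R4 ← R4 − (5/3)·R2: [0, 0, 0]
R5 ← R5 + (4/3)·R2: [0, 0, 0]
Echelon form has 2 nonzero rows, so rank(B) = 2.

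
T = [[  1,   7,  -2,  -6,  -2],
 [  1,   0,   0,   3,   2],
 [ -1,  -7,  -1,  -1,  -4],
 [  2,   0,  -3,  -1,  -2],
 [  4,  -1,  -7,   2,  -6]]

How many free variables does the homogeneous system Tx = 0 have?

Row reduce to echelon form.
R2 ← R2 − R1: [0, -7, 2, 9, 4]
R3 ← R3 + R1: [0, 0, -3, -7, -6]
R4 ← R4 − (2)·R1: [0, -14, 1, 11, 2]
R5 ← R5 − (4)·R1: [0, -29, 1, 26, 2]
R4 ← R4 − (2)·R2: [0, 0, -3, -7, -6]
R5 ← R5 − (29/7)·R2: [0, 0, -51/7, -79/7, -102/7]
R4 ← R4 − R3: [0, 0, 0, 0, 0]
R5 ← R5 − (17/7)·R3: [0, 0, 0, 40/7, 0]
Swap R4 ↔ R5
4 nonzero rows, so rank(T) = 4.
T has 5 columns; by rank–nullity, nullity = 5 − 4 = 1.

1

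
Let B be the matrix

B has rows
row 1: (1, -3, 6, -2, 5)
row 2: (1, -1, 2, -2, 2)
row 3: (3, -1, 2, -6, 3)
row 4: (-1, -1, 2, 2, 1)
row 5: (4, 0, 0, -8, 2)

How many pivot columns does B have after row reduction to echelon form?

2

Row reduce to echelon form.
R2 ← R2 − R1: [0, 2, -4, 0, -3]
R3 ← R3 − (3)·R1: [0, 8, -16, 0, -12]
R4 ← R4 + R1: [0, -4, 8, 0, 6]
R5 ← R5 − (4)·R1: [0, 12, -24, 0, -18]
R3 ← R3 − (4)·R2: [0, 0, 0, 0, 0]
R4 ← R4 + (2)·R2: [0, 0, 0, 0, 0]
R5 ← R5 − (6)·R2: [0, 0, 0, 0, 0]
Echelon form has 2 nonzero rows, so rank(B) = 2.
Each nonzero row contributes one pivot column: 2 pivot columns.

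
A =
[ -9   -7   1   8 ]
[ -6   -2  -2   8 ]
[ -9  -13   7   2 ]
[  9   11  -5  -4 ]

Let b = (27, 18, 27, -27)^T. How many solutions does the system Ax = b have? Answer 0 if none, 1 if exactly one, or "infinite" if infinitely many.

Row reduce the augmented matrix [A | b].
R2 ← R2 − (2/3)·R1: [0, 8/3, -8/3, 8/3, 0]
R3 ← R3 − R1: [0, -6, 6, -6, 0]
R4 ← R4 + R1: [0, 4, -4, 4, 0]
R3 ← R3 + (9/4)·R2: [0, 0, 0, 0, 0]
R4 ← R4 − (3/2)·R2: [0, 0, 0, 0, 0]
The echelon form has 2 nonzero rows, and every pivot lies in the first 4 columns, so rank(A) = rank([A|b]) = 2.
The system is consistent.
rank = 2 < 4 unknowns, so there are infinitely many solutions.

infinite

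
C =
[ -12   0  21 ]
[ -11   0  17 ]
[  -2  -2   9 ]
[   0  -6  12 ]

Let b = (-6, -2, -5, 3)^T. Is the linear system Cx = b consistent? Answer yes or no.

Row reduce the augmented matrix [C | b].
R2 ← R2 − (11/12)·R1: [0, 0, -9/4, 7/2]
R3 ← R3 − (1/6)·R1: [0, -2, 11/2, -4]
Swap R2 ↔ R3
R4 ← R4 − (3)·R2: [0, 0, -9/2, 15]
R4 ← R4 − (2)·R3: [0, 0, 0, 8]
The echelon form has 4 nonzero rows; the last pivot sits in the augmented column, so rank(C) = 3 but rank([C|b]) = 4.
Since the ranks differ, the system is inconsistent.

no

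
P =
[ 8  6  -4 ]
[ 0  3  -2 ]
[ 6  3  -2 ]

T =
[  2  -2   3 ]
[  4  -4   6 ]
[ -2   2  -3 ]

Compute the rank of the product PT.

1

First compute PT:
[[ 48, -48,  72],
 [ 16, -16,  24],
 [ 28, -28,  42]]
Now row reduce the product.
R2 ← R2 − (1/3)·R1: [0, 0, 0]
R3 ← R3 − (7/12)·R1: [0, 0, 0]
1 nonzero row, so rank(PT) = 1.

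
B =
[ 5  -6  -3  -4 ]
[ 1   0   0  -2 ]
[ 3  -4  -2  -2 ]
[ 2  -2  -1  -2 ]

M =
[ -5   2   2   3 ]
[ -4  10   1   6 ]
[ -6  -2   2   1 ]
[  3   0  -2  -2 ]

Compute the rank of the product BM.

First compute BM:
[[  5, -44,   6, -16],
 [-11,   2,   6,   7],
 [  7, -30,   2, -13],
 [ -2, -14,   4,  -3]]
Now row reduce the product.
R2 ← R2 + (11/5)·R1: [0, -474/5, 96/5, -141/5]
R3 ← R3 − (7/5)·R1: [0, 158/5, -32/5, 47/5]
R4 ← R4 + (2/5)·R1: [0, -158/5, 32/5, -47/5]
R3 ← R3 + (1/3)·R2: [0, 0, 0, 0]
R4 ← R4 − (1/3)·R2: [0, 0, 0, 0]
2 nonzero rows, so rank(BM) = 2.

2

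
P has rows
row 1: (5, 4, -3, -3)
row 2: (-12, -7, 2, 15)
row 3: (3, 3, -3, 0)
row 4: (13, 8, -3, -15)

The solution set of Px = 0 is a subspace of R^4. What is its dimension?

Row reduce to echelon form.
R2 ← R2 + (12/5)·R1: [0, 13/5, -26/5, 39/5]
R3 ← R3 − (3/5)·R1: [0, 3/5, -6/5, 9/5]
R4 ← R4 − (13/5)·R1: [0, -12/5, 24/5, -36/5]
R3 ← R3 − (3/13)·R2: [0, 0, 0, 0]
R4 ← R4 + (12/13)·R2: [0, 0, 0, 0]
2 nonzero rows, so rank(P) = 2.
P has 4 columns; by rank–nullity, nullity = 4 − 2 = 2.

2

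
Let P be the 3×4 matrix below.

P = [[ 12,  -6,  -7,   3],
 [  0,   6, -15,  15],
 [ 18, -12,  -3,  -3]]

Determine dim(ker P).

Row reduce to echelon form.
R3 ← R3 − (3/2)·R1: [0, -3, 15/2, -15/2]
R3 ← R3 + (1/2)·R2: [0, 0, 0, 0]
2 nonzero rows, so rank(P) = 2.
P has 4 columns; by rank–nullity, nullity = 4 − 2 = 2.

2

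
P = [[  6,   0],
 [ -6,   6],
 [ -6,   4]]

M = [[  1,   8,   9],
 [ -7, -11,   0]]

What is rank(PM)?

First compute PM:
[[  6,  48,  54],
 [-48, -114, -54],
 [-34, -92, -54]]
Now row reduce the product.
R2 ← R2 + (8)·R1: [0, 270, 378]
R3 ← R3 + (17/3)·R1: [0, 180, 252]
R3 ← R3 − (2/3)·R2: [0, 0, 0]
2 nonzero rows, so rank(PM) = 2.

2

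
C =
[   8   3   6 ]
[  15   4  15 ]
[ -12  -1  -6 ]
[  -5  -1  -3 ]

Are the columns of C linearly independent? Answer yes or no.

Row reduce C to echelon form.
R2 ← R2 − (15/8)·R1: [0, -13/8, 15/4]
R3 ← R3 + (3/2)·R1: [0, 7/2, 3]
R4 ← R4 + (5/8)·R1: [0, 7/8, 3/4]
R3 ← R3 + (28/13)·R2: [0, 0, 144/13]
R4 ← R4 + (7/13)·R2: [0, 0, 36/13]
R4 ← R4 − (1/4)·R3: [0, 0, 0]
3 pivots among 3 columns.
Every column is a pivot column, so the columns are linearly independent.

yes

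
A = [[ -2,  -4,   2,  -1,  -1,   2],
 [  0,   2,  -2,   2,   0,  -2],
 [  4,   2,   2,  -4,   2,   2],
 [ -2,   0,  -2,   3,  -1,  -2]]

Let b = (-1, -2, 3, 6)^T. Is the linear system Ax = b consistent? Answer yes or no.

Row reduce the augmented matrix [A | b].
R3 ← R3 + (2)·R1: [0, -6, 6, -6, 0, 6, 1]
R4 ← R4 − R1: [0, 4, -4, 4, 0, -4, 7]
R3 ← R3 + (3)·R2: [0, 0, 0, 0, 0, 0, -5]
R4 ← R4 − (2)·R2: [0, 0, 0, 0, 0, 0, 11]
R4 ← R4 + (11/5)·R3: [0, 0, 0, 0, 0, 0, 0]
The echelon form has 3 nonzero rows; the last pivot sits in the augmented column, so rank(A) = 2 but rank([A|b]) = 3.
Since the ranks differ, the system is inconsistent.

no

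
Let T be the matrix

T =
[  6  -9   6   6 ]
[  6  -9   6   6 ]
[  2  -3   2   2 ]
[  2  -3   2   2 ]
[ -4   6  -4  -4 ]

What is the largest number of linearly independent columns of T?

1

Row reduce to echelon form.
R2 ← R2 − R1: [0, 0, 0, 0]
R3 ← R3 − (1/3)·R1: [0, 0, 0, 0]
R4 ← R4 − (1/3)·R1: [0, 0, 0, 0]
R5 ← R5 + (2/3)·R1: [0, 0, 0, 0]
Echelon form has 1 nonzero row, so rank(T) = 1.
The rank gives the maximum number of linearly independent columns: 1.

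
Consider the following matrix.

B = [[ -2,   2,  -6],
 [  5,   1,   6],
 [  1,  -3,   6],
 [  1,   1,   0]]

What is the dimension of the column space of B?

2

Row reduce to echelon form.
R2 ← R2 + (5/2)·R1: [0, 6, -9]
R3 ← R3 + (1/2)·R1: [0, -2, 3]
R4 ← R4 + (1/2)·R1: [0, 2, -3]
R3 ← R3 + (1/3)·R2: [0, 0, 0]
R4 ← R4 − (1/3)·R2: [0, 0, 0]
Echelon form has 2 nonzero rows, so rank(B) = 2.
The column space has dimension equal to the rank: 2.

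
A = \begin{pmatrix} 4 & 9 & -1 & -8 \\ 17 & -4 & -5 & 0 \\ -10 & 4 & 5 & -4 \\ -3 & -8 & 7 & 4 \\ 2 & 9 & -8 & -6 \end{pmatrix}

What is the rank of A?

4

Row reduce to echelon form.
R2 ← R2 − (17/4)·R1: [0, -169/4, -3/4, 34]
R3 ← R3 + (5/2)·R1: [0, 53/2, 5/2, -24]
R4 ← R4 + (3/4)·R1: [0, -5/4, 25/4, -2]
R5 ← R5 − (1/2)·R1: [0, 9/2, -15/2, -2]
R3 ← R3 + (106/169)·R2: [0, 0, 343/169, -452/169]
R4 ← R4 − (5/169)·R2: [0, 0, 1060/169, -508/169]
R5 ← R5 + (18/169)·R2: [0, 0, -1281/169, 274/169]
R4 ← R4 − (1060/343)·R3: [0, 0, 0, 1804/343]
R5 ← R5 + (183/49)·R3: [0, 0, 0, -410/49]
R5 ← R5 + (35/22)·R4: [0, 0, 0, 0]
Echelon form has 4 nonzero rows, so rank(A) = 4.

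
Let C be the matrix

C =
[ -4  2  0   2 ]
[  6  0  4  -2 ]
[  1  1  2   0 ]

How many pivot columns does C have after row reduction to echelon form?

Row reduce to echelon form.
R2 ← R2 + (3/2)·R1: [0, 3, 4, 1]
R3 ← R3 + (1/4)·R1: [0, 3/2, 2, 1/2]
R3 ← R3 − (1/2)·R2: [0, 0, 0, 0]
Echelon form has 2 nonzero rows, so rank(C) = 2.
Each nonzero row contributes one pivot column: 2 pivot columns.

2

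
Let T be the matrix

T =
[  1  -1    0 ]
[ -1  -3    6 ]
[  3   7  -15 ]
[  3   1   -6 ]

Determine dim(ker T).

1

Row reduce to echelon form.
R2 ← R2 + R1: [0, -4, 6]
R3 ← R3 − (3)·R1: [0, 10, -15]
R4 ← R4 − (3)·R1: [0, 4, -6]
R3 ← R3 + (5/2)·R2: [0, 0, 0]
R4 ← R4 + R2: [0, 0, 0]
2 nonzero rows, so rank(T) = 2.
T has 3 columns; by rank–nullity, nullity = 3 − 2 = 1.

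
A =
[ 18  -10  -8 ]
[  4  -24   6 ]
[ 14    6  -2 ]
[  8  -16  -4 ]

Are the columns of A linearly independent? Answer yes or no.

yes

Row reduce A to echelon form.
R2 ← R2 − (2/9)·R1: [0, -196/9, 70/9]
R3 ← R3 − (7/9)·R1: [0, 124/9, 38/9]
R4 ← R4 − (4/9)·R1: [0, -104/9, -4/9]
R3 ← R3 + (31/49)·R2: [0, 0, 64/7]
R4 ← R4 − (26/49)·R2: [0, 0, -32/7]
R4 ← R4 + (1/2)·R3: [0, 0, 0]
3 pivots among 3 columns.
Every column is a pivot column, so the columns are linearly independent.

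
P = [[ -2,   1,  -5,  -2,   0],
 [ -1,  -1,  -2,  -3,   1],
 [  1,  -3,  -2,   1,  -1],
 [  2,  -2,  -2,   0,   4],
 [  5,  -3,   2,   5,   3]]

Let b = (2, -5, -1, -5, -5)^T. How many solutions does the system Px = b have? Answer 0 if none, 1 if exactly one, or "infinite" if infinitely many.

0

Row reduce the augmented matrix [P | b].
R2 ← R2 − (1/2)·R1: [0, -3/2, 1/2, -2, 1, -6]
R3 ← R3 + (1/2)·R1: [0, -5/2, -9/2, 0, -1, 0]
R4 ← R4 + R1: [0, -1, -7, -2, 4, -3]
R5 ← R5 + (5/2)·R1: [0, -1/2, -21/2, 0, 3, 0]
R3 ← R3 − (5/3)·R2: [0, 0, -16/3, 10/3, -8/3, 10]
R4 ← R4 − (2/3)·R2: [0, 0, -22/3, -2/3, 10/3, 1]
R5 ← R5 − (1/3)·R2: [0, 0, -32/3, 2/3, 8/3, 2]
R4 ← R4 − (11/8)·R3: [0, 0, 0, -21/4, 7, -51/4]
R5 ← R5 − (2)·R3: [0, 0, 0, -6, 8, -18]
R5 ← R5 − (8/7)·R4: [0, 0, 0, 0, 0, -24/7]
The echelon form has 5 nonzero rows; the last pivot sits in the augmented column, so rank(P) = 4 but rank([P|b]) = 5.
Since the ranks differ, the system is inconsistent.
It has no solutions.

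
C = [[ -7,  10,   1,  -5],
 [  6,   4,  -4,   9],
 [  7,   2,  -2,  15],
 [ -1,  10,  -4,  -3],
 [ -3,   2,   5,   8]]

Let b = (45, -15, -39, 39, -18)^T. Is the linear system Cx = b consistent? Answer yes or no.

Row reduce the augmented matrix [C | b].
R2 ← R2 + (6/7)·R1: [0, 88/7, -22/7, 33/7, 165/7]
R3 ← R3 + R1: [0, 12, -1, 10, 6]
R4 ← R4 − (1/7)·R1: [0, 60/7, -29/7, -16/7, 228/7]
R5 ← R5 − (3/7)·R1: [0, -16/7, 32/7, 71/7, -261/7]
R3 ← R3 − (21/22)·R2: [0, 0, 2, 11/2, -33/2]
R4 ← R4 − (15/22)·R2: [0, 0, -2, -11/2, 33/2]
R5 ← R5 + (2/11)·R2: [0, 0, 4, 11, -33]
R4 ← R4 + R3: [0, 0, 0, 0, 0]
R5 ← R5 − (2)·R3: [0, 0, 0, 0, 0]
The echelon form has 3 nonzero rows, and every pivot lies in the first 4 columns, so rank(C) = rank([C|b]) = 3.
The system is consistent.

yes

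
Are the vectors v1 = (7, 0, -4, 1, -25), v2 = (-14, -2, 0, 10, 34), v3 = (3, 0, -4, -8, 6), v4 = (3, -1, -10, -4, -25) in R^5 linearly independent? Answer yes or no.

Form the matrix with these vectors as rows and row reduce.
R2 ← R2 + (2)·R1: [0, -2, -8, 12, -16]
R3 ← R3 − (3/7)·R1: [0, 0, -16/7, -59/7, 117/7]
R4 ← R4 − (3/7)·R1: [0, -1, -58/7, -31/7, -100/7]
R4 ← R4 − (1/2)·R2: [0, 0, -30/7, -73/7, -44/7]
R4 ← R4 − (15/8)·R3: [0, 0, 0, 43/8, -301/8]
4 nonzero rows, so the 4 vectors span a space of dimension 4.
Since 4 = 4, the vectors are linearly independent.

yes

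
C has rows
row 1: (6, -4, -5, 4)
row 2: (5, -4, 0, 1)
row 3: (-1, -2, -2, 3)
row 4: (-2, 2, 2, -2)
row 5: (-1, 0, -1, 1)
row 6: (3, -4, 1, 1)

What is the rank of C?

Row reduce to echelon form.
R2 ← R2 − (5/6)·R1: [0, -2/3, 25/6, -7/3]
R3 ← R3 + (1/6)·R1: [0, -8/3, -17/6, 11/3]
R4 ← R4 + (1/3)·R1: [0, 2/3, 1/3, -2/3]
R5 ← R5 + (1/6)·R1: [0, -2/3, -11/6, 5/3]
R6 ← R6 − (1/2)·R1: [0, -2, 7/2, -1]
R3 ← R3 − (4)·R2: [0, 0, -39/2, 13]
R4 ← R4 + R2: [0, 0, 9/2, -3]
R5 ← R5 − R2: [0, 0, -6, 4]
R6 ← R6 − (3)·R2: [0, 0, -9, 6]
R4 ← R4 + (3/13)·R3: [0, 0, 0, 0]
R5 ← R5 − (4/13)·R3: [0, 0, 0, 0]
R6 ← R6 − (6/13)·R3: [0, 0, 0, 0]
Echelon form has 3 nonzero rows, so rank(C) = 3.

3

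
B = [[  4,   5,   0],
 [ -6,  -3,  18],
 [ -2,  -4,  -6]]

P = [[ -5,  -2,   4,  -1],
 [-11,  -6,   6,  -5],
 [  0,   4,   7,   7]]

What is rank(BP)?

First compute BP:
[[-75, -38,  46, -29],
 [ 63, 102,  84, 147],
 [ 54,   4, -74, -20]]
Now row reduce the product.
R2 ← R2 + (21/25)·R1: [0, 1752/25, 3066/25, 3066/25]
R3 ← R3 + (18/25)·R1: [0, -584/25, -1022/25, -1022/25]
R3 ← R3 + (1/3)·R2: [0, 0, 0, 0]
2 nonzero rows, so rank(BP) = 2.

2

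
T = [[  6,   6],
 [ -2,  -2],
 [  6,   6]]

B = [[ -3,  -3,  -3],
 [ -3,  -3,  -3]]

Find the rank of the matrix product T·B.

1

First compute TB:
[[-36, -36, -36],
 [ 12,  12,  12],
 [-36, -36, -36]]
Now row reduce the product.
R2 ← R2 + (1/3)·R1: [0, 0, 0]
R3 ← R3 − R1: [0, 0, 0]
1 nonzero row, so rank(TB) = 1.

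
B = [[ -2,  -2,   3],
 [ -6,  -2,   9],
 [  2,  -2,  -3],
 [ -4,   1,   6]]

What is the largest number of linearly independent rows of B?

2

Row reduce to echelon form.
R2 ← R2 − (3)·R1: [0, 4, 0]
R3 ← R3 + R1: [0, -4, 0]
R4 ← R4 − (2)·R1: [0, 5, 0]
R3 ← R3 + R2: [0, 0, 0]
R4 ← R4 − (5/4)·R2: [0, 0, 0]
Echelon form has 2 nonzero rows, so rank(B) = 2.
The rank gives the maximum number of linearly independent rows: 2.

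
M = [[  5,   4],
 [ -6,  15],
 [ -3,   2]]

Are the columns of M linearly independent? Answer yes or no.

yes

Row reduce M to echelon form.
R2 ← R2 + (6/5)·R1: [0, 99/5]
R3 ← R3 + (3/5)·R1: [0, 22/5]
R3 ← R3 − (2/9)·R2: [0, 0]
2 pivots among 2 columns.
Every column is a pivot column, so the columns are linearly independent.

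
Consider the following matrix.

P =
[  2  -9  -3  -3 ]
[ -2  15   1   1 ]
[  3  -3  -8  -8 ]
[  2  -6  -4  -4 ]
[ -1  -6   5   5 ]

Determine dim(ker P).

2

Row reduce to echelon form.
R2 ← R2 + R1: [0, 6, -2, -2]
R3 ← R3 − (3/2)·R1: [0, 21/2, -7/2, -7/2]
R4 ← R4 − R1: [0, 3, -1, -1]
R5 ← R5 + (1/2)·R1: [0, -21/2, 7/2, 7/2]
R3 ← R3 − (7/4)·R2: [0, 0, 0, 0]
R4 ← R4 − (1/2)·R2: [0, 0, 0, 0]
R5 ← R5 + (7/4)·R2: [0, 0, 0, 0]
2 nonzero rows, so rank(P) = 2.
P has 4 columns; by rank–nullity, nullity = 4 − 2 = 2.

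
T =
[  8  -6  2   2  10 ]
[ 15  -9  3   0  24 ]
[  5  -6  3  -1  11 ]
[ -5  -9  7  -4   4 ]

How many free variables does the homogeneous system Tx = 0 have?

Row reduce to echelon form.
R2 ← R2 − (15/8)·R1: [0, 9/4, -3/4, -15/4, 21/4]
R3 ← R3 − (5/8)·R1: [0, -9/4, 7/4, -9/4, 19/4]
R4 ← R4 + (5/8)·R1: [0, -51/4, 33/4, -11/4, 41/4]
R3 ← R3 + R2: [0, 0, 1, -6, 10]
R4 ← R4 + (17/3)·R2: [0, 0, 4, -24, 40]
R4 ← R4 − (4)·R3: [0, 0, 0, 0, 0]
3 nonzero rows, so rank(T) = 3.
T has 5 columns; by rank–nullity, nullity = 5 − 3 = 2.

2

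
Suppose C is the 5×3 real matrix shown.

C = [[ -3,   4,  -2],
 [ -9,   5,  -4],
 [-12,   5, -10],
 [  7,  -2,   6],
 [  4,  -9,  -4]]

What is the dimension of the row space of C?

Row reduce to echelon form.
R2 ← R2 − (3)·R1: [0, -7, 2]
R3 ← R3 − (4)·R1: [0, -11, -2]
R4 ← R4 + (7/3)·R1: [0, 22/3, 4/3]
R5 ← R5 + (4/3)·R1: [0, -11/3, -20/3]
R3 ← R3 − (11/7)·R2: [0, 0, -36/7]
R4 ← R4 + (22/21)·R2: [0, 0, 24/7]
R5 ← R5 − (11/21)·R2: [0, 0, -54/7]
R4 ← R4 + (2/3)·R3: [0, 0, 0]
R5 ← R5 − (3/2)·R3: [0, 0, 0]
Echelon form has 3 nonzero rows, so rank(C) = 3.
The row space has dimension equal to the rank: 3.

3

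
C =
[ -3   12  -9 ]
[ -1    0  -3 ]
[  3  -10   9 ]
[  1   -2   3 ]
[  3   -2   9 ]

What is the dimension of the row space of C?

2

Row reduce to echelon form.
R2 ← R2 − (1/3)·R1: [0, -4, 0]
R3 ← R3 + R1: [0, 2, 0]
R4 ← R4 + (1/3)·R1: [0, 2, 0]
R5 ← R5 + R1: [0, 10, 0]
R3 ← R3 + (1/2)·R2: [0, 0, 0]
R4 ← R4 + (1/2)·R2: [0, 0, 0]
R5 ← R5 + (5/2)·R2: [0, 0, 0]
Echelon form has 2 nonzero rows, so rank(C) = 2.
The row space has dimension equal to the rank: 2.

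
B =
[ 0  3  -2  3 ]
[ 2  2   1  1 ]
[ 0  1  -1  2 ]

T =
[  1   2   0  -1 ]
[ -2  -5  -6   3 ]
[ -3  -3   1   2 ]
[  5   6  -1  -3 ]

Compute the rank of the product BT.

3

First compute BT:
[[ 15,   9, -23,  -4],
 [  0,  -3, -12,   3],
 [ 11,  10,  -9,  -5]]
Now row reduce the product.
R3 ← R3 − (11/15)·R1: [0, 17/5, 118/15, -31/15]
R3 ← R3 + (17/15)·R2: [0, 0, -86/15, 4/3]
3 nonzero rows, so rank(BT) = 3.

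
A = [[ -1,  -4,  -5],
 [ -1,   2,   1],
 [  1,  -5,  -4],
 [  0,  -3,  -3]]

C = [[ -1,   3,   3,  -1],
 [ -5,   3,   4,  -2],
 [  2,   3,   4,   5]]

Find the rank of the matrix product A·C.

2

First compute AC:
[[ 11, -30, -39, -16],
 [ -7,   6,   9,   2],
 [ 16, -24, -33, -11],
 [  9, -18, -24,  -9]]
Now row reduce the product.
R2 ← R2 + (7/11)·R1: [0, -144/11, -174/11, -90/11]
R3 ← R3 − (16/11)·R1: [0, 216/11, 261/11, 135/11]
R4 ← R4 − (9/11)·R1: [0, 72/11, 87/11, 45/11]
R3 ← R3 + (3/2)·R2: [0, 0, 0, 0]
R4 ← R4 + (1/2)·R2: [0, 0, 0, 0]
2 nonzero rows, so rank(AC) = 2.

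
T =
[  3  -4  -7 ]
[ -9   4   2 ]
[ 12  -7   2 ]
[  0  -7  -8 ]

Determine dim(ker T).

0

Row reduce to echelon form.
R2 ← R2 + (3)·R1: [0, -8, -19]
R3 ← R3 − (4)·R1: [0, 9, 30]
R3 ← R3 + (9/8)·R2: [0, 0, 69/8]
R4 ← R4 − (7/8)·R2: [0, 0, 69/8]
R4 ← R4 − R3: [0, 0, 0]
3 nonzero rows, so rank(T) = 3.
T has 3 columns; by rank–nullity, nullity = 3 − 3 = 0.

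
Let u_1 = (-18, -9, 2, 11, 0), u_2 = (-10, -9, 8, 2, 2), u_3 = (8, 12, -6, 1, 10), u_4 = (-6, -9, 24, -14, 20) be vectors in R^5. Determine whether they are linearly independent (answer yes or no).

yes

Form the matrix with these vectors as rows and row reduce.
R2 ← R2 − (5/9)·R1: [0, -4, 62/9, -37/9, 2]
R3 ← R3 + (4/9)·R1: [0, 8, -46/9, 53/9, 10]
R4 ← R4 − (1/3)·R1: [0, -6, 70/3, -53/3, 20]
R3 ← R3 + (2)·R2: [0, 0, 26/3, -7/3, 14]
R4 ← R4 − (3/2)·R2: [0, 0, 13, -23/2, 17]
R4 ← R4 − (3/2)·R3: [0, 0, 0, -8, -4]
4 nonzero rows, so the 4 vectors span a space of dimension 4.
Since 4 = 4, the vectors are linearly independent.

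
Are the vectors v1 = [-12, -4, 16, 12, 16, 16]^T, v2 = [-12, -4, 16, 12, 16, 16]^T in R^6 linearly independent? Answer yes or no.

no

Form the matrix with these vectors as rows and row reduce.
R2 ← R2 − R1: [0, 0, 0, 0, 0, 0]
1 nonzero row, so the 2 vectors span a space of dimension 1.
Since 1 < 2, the vectors are linearly dependent.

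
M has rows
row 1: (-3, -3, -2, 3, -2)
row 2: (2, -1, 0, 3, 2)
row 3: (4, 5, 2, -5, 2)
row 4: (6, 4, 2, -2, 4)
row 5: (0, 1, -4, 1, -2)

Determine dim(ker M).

2

Row reduce to echelon form.
R2 ← R2 + (2/3)·R1: [0, -3, -4/3, 5, 2/3]
R3 ← R3 + (4/3)·R1: [0, 1, -2/3, -1, -2/3]
R4 ← R4 + (2)·R1: [0, -2, -2, 4, 0]
R3 ← R3 + (1/3)·R2: [0, 0, -10/9, 2/3, -4/9]
R4 ← R4 − (2/3)·R2: [0, 0, -10/9, 2/3, -4/9]
R5 ← R5 + (1/3)·R2: [0, 0, -40/9, 8/3, -16/9]
R4 ← R4 − R3: [0, 0, 0, 0, 0]
R5 ← R5 − (4)·R3: [0, 0, 0, 0, 0]
3 nonzero rows, so rank(M) = 3.
M has 5 columns; by rank–nullity, nullity = 5 − 3 = 2.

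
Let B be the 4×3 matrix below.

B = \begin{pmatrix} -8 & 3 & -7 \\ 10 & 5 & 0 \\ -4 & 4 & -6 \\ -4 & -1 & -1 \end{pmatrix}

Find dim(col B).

2

Row reduce to echelon form.
R2 ← R2 + (5/4)·R1: [0, 35/4, -35/4]
R3 ← R3 − (1/2)·R1: [0, 5/2, -5/2]
R4 ← R4 − (1/2)·R1: [0, -5/2, 5/2]
R3 ← R3 − (2/7)·R2: [0, 0, 0]
R4 ← R4 + (2/7)·R2: [0, 0, 0]
Echelon form has 2 nonzero rows, so rank(B) = 2.
The column space has dimension equal to the rank: 2.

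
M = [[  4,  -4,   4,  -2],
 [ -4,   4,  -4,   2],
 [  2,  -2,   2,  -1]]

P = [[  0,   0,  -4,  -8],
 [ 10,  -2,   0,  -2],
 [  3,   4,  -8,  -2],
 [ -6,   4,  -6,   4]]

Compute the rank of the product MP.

First compute MP:
[[-16,  16, -36, -40],
 [ 16, -16,  36,  40],
 [ -8,   8, -18, -20]]
Now row reduce the product.
R2 ← R2 + R1: [0, 0, 0, 0]
R3 ← R3 − (1/2)·R1: [0, 0, 0, 0]
1 nonzero row, so rank(MP) = 1.

1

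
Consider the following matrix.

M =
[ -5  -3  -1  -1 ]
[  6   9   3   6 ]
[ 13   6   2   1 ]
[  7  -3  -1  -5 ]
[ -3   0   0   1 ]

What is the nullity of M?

Row reduce to echelon form.
R2 ← R2 + (6/5)·R1: [0, 27/5, 9/5, 24/5]
R3 ← R3 + (13/5)·R1: [0, -9/5, -3/5, -8/5]
R4 ← R4 + (7/5)·R1: [0, -36/5, -12/5, -32/5]
R5 ← R5 − (3/5)·R1: [0, 9/5, 3/5, 8/5]
R3 ← R3 + (1/3)·R2: [0, 0, 0, 0]
R4 ← R4 + (4/3)·R2: [0, 0, 0, 0]
R5 ← R5 − (1/3)·R2: [0, 0, 0, 0]
2 nonzero rows, so rank(M) = 2.
M has 4 columns; by rank–nullity, nullity = 4 − 2 = 2.

2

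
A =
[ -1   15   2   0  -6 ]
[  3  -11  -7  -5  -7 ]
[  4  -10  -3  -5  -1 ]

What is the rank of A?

Row reduce to echelon form.
R2 ← R2 + (3)·R1: [0, 34, -1, -5, -25]
R3 ← R3 + (4)·R1: [0, 50, 5, -5, -25]
R3 ← R3 − (25/17)·R2: [0, 0, 110/17, 40/17, 200/17]
Echelon form has 3 nonzero rows, so rank(A) = 3.

3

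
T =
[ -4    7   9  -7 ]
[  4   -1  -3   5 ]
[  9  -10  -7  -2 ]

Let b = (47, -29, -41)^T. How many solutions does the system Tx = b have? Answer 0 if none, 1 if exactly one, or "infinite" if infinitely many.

Row reduce the augmented matrix [T | b].
R2 ← R2 + R1: [0, 6, 6, -2, 18]
R3 ← R3 + (9/4)·R1: [0, 23/4, 53/4, -71/4, 259/4]
R3 ← R3 − (23/24)·R2: [0, 0, 15/2, -95/6, 95/2]
The echelon form has 3 nonzero rows, and every pivot lies in the first 4 columns, so rank(T) = rank([T|b]) = 3.
The system is consistent.
rank = 3 < 4 unknowns, so there are infinitely many solutions.

infinite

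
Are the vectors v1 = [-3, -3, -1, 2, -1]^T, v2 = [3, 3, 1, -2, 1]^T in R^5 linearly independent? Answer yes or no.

Form the matrix with these vectors as rows and row reduce.
R2 ← R2 + R1: [0, 0, 0, 0, 0]
1 nonzero row, so the 2 vectors span a space of dimension 1.
Since 1 < 2, the vectors are linearly dependent.

no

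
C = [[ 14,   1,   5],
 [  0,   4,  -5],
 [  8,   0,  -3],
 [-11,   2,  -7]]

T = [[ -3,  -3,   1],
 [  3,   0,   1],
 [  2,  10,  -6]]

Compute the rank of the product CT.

First compute CT:
[[-29,   8, -15],
 [  2, -50,  34],
 [-30, -54,  26],
 [ 25, -37,  33]]
Now row reduce the product.
R2 ← R2 + (2/29)·R1: [0, -1434/29, 956/29]
R3 ← R3 − (30/29)·R1: [0, -1806/29, 1204/29]
R4 ← R4 + (25/29)·R1: [0, -873/29, 582/29]
R3 ← R3 − (301/239)·R2: [0, 0, 0]
R4 ← R4 − (291/478)·R2: [0, 0, 0]
2 nonzero rows, so rank(CT) = 2.

2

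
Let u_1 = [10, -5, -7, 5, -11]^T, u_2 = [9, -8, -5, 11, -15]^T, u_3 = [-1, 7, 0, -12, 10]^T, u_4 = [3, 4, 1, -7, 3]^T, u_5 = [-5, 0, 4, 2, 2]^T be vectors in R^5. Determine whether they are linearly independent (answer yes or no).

Form the matrix with these vectors as rows and row reduce.
R2 ← R2 − (9/10)·R1: [0, -7/2, 13/10, 13/2, -51/10]
R3 ← R3 + (1/10)·R1: [0, 13/2, -7/10, -23/2, 89/10]
R4 ← R4 − (3/10)·R1: [0, 11/2, 31/10, -17/2, 63/10]
R5 ← R5 + (1/2)·R1: [0, -5/2, 1/2, 9/2, -7/2]
R3 ← R3 + (13/7)·R2: [0, 0, 12/7, 4/7, -4/7]
R4 ← R4 + (11/7)·R2: [0, 0, 36/7, 12/7, -12/7]
R5 ← R5 − (5/7)·R2: [0, 0, -3/7, -1/7, 1/7]
R4 ← R4 − (3)·R3: [0, 0, 0, 0, 0]
R5 ← R5 + (1/4)·R3: [0, 0, 0, 0, 0]
3 nonzero rows, so the 5 vectors span a space of dimension 3.
Since 3 < 5, the vectors are linearly dependent.

no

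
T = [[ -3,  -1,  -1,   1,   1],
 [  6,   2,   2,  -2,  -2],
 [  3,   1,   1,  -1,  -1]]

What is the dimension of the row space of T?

Row reduce to echelon form.
R2 ← R2 + (2)·R1: [0, 0, 0, 0, 0]
R3 ← R3 + R1: [0, 0, 0, 0, 0]
Echelon form has 1 nonzero row, so rank(T) = 1.
The row space has dimension equal to the rank: 1.

1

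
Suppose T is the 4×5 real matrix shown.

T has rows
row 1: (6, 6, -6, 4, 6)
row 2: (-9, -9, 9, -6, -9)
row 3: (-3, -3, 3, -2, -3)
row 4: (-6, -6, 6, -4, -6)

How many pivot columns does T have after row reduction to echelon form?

1

Row reduce to echelon form.
R2 ← R2 + (3/2)·R1: [0, 0, 0, 0, 0]
R3 ← R3 + (1/2)·R1: [0, 0, 0, 0, 0]
R4 ← R4 + R1: [0, 0, 0, 0, 0]
Echelon form has 1 nonzero row, so rank(T) = 1.
Each nonzero row contributes one pivot column: 1 pivot columns.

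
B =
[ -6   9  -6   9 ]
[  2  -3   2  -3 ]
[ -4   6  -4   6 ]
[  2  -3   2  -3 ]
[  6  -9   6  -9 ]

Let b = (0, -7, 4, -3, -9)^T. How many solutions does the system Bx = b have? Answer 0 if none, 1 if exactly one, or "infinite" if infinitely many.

0

Row reduce the augmented matrix [B | b].
R2 ← R2 + (1/3)·R1: [0, 0, 0, 0, -7]
R3 ← R3 − (2/3)·R1: [0, 0, 0, 0, 4]
R4 ← R4 + (1/3)·R1: [0, 0, 0, 0, -3]
R5 ← R5 + R1: [0, 0, 0, 0, -9]
R3 ← R3 + (4/7)·R2: [0, 0, 0, 0, 0]
R4 ← R4 − (3/7)·R2: [0, 0, 0, 0, 0]
R5 ← R5 − (9/7)·R2: [0, 0, 0, 0, 0]
The echelon form has 2 nonzero rows; the last pivot sits in the augmented column, so rank(B) = 1 but rank([B|b]) = 2.
Since the ranks differ, the system is inconsistent.
It has no solutions.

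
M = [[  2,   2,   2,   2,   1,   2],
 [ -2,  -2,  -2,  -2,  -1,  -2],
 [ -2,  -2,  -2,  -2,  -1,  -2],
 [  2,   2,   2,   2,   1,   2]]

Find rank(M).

1

Row reduce to echelon form.
R2 ← R2 + R1: [0, 0, 0, 0, 0, 0]
R3 ← R3 + R1: [0, 0, 0, 0, 0, 0]
R4 ← R4 − R1: [0, 0, 0, 0, 0, 0]
Echelon form has 1 nonzero row, so rank(M) = 1.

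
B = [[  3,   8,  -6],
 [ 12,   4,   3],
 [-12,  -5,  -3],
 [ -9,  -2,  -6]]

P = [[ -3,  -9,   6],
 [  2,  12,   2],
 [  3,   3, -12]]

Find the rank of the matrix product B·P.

2

First compute BP:
[[-11,  51, 106],
 [-19, -51,  44],
 [ 17,  39, -46],
 [  5,  39,  14]]
Now row reduce the product.
R2 ← R2 − (19/11)·R1: [0, -1530/11, -1530/11]
R3 ← R3 + (17/11)·R1: [0, 1296/11, 1296/11]
R4 ← R4 + (5/11)·R1: [0, 684/11, 684/11]
R3 ← R3 + (72/85)·R2: [0, 0, 0]
R4 ← R4 + (38/85)·R2: [0, 0, 0]
2 nonzero rows, so rank(BP) = 2.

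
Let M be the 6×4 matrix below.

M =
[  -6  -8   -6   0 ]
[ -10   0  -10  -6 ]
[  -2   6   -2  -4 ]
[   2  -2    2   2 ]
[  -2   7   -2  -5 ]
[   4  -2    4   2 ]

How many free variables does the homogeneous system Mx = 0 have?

Row reduce to echelon form.
R2 ← R2 − (5/3)·R1: [0, 40/3, 0, -6]
R3 ← R3 − (1/3)·R1: [0, 26/3, 0, -4]
R4 ← R4 + (1/3)·R1: [0, -14/3, 0, 2]
R5 ← R5 − (1/3)·R1: [0, 29/3, 0, -5]
R6 ← R6 + (2/3)·R1: [0, -22/3, 0, 2]
R3 ← R3 − (13/20)·R2: [0, 0, 0, -1/10]
R4 ← R4 + (7/20)·R2: [0, 0, 0, -1/10]
R5 ← R5 − (29/40)·R2: [0, 0, 0, -13/20]
R6 ← R6 + (11/20)·R2: [0, 0, 0, -13/10]
R4 ← R4 − R3: [0, 0, 0, 0]
R5 ← R5 − (13/2)·R3: [0, 0, 0, 0]
R6 ← R6 − (13)·R3: [0, 0, 0, 0]
3 nonzero rows, so rank(M) = 3.
M has 4 columns; by rank–nullity, nullity = 4 − 3 = 1.

1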